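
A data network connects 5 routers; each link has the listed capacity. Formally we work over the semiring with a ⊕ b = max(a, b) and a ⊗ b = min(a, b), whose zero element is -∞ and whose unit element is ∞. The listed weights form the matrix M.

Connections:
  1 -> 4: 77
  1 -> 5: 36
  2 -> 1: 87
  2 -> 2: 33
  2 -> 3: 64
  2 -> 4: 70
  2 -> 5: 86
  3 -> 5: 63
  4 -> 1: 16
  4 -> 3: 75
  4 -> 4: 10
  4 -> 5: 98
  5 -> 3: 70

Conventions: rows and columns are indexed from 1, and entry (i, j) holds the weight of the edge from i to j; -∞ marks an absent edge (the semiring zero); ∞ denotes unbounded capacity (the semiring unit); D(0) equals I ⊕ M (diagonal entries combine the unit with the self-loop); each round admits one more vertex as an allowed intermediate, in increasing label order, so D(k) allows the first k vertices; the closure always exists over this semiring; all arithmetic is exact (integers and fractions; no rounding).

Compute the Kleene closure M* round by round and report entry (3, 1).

D(0):
  [∞, -∞, -∞, 77, 36]
  [87, ∞, 64, 70, 86]
  [-∞, -∞, ∞, -∞, 63]
  [16, -∞, 75, ∞, 98]
  [-∞, -∞, 70, -∞, ∞]
D(1):
  [∞, -∞, -∞, 77, 36]
  [87, ∞, 64, 77, 86]
  [-∞, -∞, ∞, -∞, 63]
  [16, -∞, 75, ∞, 98]
  [-∞, -∞, 70, -∞, ∞]
D(2):
  [∞, -∞, -∞, 77, 36]
  [87, ∞, 64, 77, 86]
  [-∞, -∞, ∞, -∞, 63]
  [16, -∞, 75, ∞, 98]
  [-∞, -∞, 70, -∞, ∞]
D(3):
  [∞, -∞, -∞, 77, 36]
  [87, ∞, 64, 77, 86]
  [-∞, -∞, ∞, -∞, 63]
  [16, -∞, 75, ∞, 98]
  [-∞, -∞, 70, -∞, ∞]
D(4):
  [∞, -∞, 75, 77, 77]
  [87, ∞, 75, 77, 86]
  [-∞, -∞, ∞, -∞, 63]
  [16, -∞, 75, ∞, 98]
  [-∞, -∞, 70, -∞, ∞]
D(5):
  [∞, -∞, 75, 77, 77]
  [87, ∞, 75, 77, 86]
  [-∞, -∞, ∞, -∞, 63]
  [16, -∞, 75, ∞, 98]
  [-∞, -∞, 70, -∞, ∞]
Answer: M*[3][1] = -∞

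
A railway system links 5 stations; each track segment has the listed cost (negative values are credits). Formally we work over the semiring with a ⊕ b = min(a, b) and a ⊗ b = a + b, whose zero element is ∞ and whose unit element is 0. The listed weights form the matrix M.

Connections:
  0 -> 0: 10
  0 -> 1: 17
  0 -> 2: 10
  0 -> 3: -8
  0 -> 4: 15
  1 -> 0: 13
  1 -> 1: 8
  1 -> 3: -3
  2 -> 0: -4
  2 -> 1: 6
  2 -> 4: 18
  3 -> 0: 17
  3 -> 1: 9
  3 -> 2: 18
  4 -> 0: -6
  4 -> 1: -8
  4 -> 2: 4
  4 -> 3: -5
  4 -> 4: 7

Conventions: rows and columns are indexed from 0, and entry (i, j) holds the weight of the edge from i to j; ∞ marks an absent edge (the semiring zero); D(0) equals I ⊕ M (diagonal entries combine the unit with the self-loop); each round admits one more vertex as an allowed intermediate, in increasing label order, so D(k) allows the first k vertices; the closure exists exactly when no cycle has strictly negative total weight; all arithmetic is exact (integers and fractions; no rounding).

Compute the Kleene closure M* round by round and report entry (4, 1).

D(0):
  [0, 17, 10, -8, 15]
  [13, 0, ∞, -3, ∞]
  [-4, 6, 0, ∞, 18]
  [17, 9, 18, 0, ∞]
  [-6, -8, 4, -5, 0]
D(1):
  [0, 17, 10, -8, 15]
  [13, 0, 23, -3, 28]
  [-4, 6, 0, -12, 11]
  [17, 9, 18, 0, 32]
  [-6, -8, 4, -14, 0]
D(2):
  [0, 17, 10, -8, 15]
  [13, 0, 23, -3, 28]
  [-4, 6, 0, -12, 11]
  [17, 9, 18, 0, 32]
  [-6, -8, 4, -14, 0]
D(3):
  [0, 16, 10, -8, 15]
  [13, 0, 23, -3, 28]
  [-4, 6, 0, -12, 11]
  [14, 9, 18, 0, 29]
  [-6, -8, 4, -14, 0]
D(4):
  [0, 1, 10, -8, 15]
  [11, 0, 15, -3, 26]
  [-4, -3, 0, -12, 11]
  [14, 9, 18, 0, 29]
  [-6, -8, 4, -14, 0]
D(5):
  [0, 1, 10, -8, 15]
  [11, 0, 15, -3, 26]
  [-4, -3, 0, -12, 11]
  [14, 9, 18, 0, 29]
  [-6, -8, 4, -14, 0]
Answer: M*[4][1] = -8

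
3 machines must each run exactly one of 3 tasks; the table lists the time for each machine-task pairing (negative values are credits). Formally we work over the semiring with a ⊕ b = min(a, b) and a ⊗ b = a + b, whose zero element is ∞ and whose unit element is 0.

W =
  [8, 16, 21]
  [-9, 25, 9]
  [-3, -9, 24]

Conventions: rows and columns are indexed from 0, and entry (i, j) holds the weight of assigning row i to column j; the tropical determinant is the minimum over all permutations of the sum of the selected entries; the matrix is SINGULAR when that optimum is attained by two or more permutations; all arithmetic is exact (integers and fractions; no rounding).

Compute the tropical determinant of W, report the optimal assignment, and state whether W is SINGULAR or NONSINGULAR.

σ = (0, 1, 2): 8 + 25 + 24 = 57
σ = (0, 2, 1): 8 + 9 + (-9) = 8
σ = (1, 0, 2): 16 + (-9) + 24 = 31
σ = (1, 2, 0): 16 + 9 + (-3) = 22
σ = (2, 0, 1): 21 + (-9) + (-9) = 3
σ = (2, 1, 0): 21 + 25 + (-3) = 43
Optimal value attained by: σ = (2, 0, 1).
Answer: det⊕(W) = 3; verdict: NONSINGULAR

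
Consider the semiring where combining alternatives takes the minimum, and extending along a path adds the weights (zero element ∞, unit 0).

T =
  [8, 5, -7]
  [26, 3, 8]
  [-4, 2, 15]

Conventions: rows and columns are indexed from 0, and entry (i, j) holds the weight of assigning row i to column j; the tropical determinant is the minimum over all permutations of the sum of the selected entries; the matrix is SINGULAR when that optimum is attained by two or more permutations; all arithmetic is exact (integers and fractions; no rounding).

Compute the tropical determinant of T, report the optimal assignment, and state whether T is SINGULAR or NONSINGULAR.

σ = (0, 1, 2): 8 + 3 + 15 = 26
σ = (0, 2, 1): 8 + 8 + 2 = 18
σ = (1, 0, 2): 5 + 26 + 15 = 46
σ = (1, 2, 0): 5 + 8 + (-4) = 9
σ = (2, 0, 1): (-7) + 26 + 2 = 21
σ = (2, 1, 0): (-7) + 3 + (-4) = -8
Optimal value attained by: σ = (2, 1, 0).
Answer: det⊕(T) = -8; verdict: NONSINGULAR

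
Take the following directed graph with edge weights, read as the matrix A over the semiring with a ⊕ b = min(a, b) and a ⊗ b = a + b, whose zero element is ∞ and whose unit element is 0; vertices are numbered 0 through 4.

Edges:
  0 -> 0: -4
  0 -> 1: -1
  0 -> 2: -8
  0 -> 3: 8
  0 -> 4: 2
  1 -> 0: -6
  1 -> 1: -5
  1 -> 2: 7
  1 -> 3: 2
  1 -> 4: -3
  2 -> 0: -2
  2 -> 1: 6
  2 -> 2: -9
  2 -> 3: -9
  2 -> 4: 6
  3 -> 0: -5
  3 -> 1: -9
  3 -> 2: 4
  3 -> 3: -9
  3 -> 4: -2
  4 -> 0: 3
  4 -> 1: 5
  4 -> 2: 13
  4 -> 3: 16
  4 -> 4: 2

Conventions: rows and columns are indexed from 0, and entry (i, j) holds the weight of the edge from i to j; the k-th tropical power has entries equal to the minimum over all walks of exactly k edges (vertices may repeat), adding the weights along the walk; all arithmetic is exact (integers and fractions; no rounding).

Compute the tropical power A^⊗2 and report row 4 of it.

A^⊗2:
  [-10, -6, -17, -17, -4]
  [-11, -10, -14, -7, -8]
  [-14, -18, -18, -18, -11]
  [-15, -18, -13, -18, -12]
  [-1, 0, -5, 4, 2]
Answer: row 4 of A^⊗2 = [-1, 0, -5, 4, 2]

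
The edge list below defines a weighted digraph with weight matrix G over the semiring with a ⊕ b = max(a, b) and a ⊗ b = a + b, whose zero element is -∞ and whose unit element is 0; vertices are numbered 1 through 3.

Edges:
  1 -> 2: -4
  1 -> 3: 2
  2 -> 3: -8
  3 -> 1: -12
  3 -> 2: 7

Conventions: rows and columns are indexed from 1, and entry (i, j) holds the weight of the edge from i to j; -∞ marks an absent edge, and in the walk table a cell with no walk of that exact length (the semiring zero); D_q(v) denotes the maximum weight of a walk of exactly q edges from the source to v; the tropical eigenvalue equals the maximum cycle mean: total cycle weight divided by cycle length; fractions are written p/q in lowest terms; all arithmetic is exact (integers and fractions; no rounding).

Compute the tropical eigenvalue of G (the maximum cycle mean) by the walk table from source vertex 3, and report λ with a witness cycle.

q=0: [-∞, -∞, 0]
q=1: [-12, 7, -∞]
q=2: [-∞, -16, -1]
q=3: [-13, 6, -24]
Optimal cycle mean attained by: cycle 2->3->2, total (-8) + 7, length 2.
Answer: λ = -1/2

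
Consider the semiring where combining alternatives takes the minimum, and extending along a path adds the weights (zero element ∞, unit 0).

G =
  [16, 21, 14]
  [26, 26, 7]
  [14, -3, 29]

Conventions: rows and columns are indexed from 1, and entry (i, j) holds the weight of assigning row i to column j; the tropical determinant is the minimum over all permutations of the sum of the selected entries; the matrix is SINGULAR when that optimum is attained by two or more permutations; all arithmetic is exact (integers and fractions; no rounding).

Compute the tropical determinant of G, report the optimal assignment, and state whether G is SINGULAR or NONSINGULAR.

σ = (1, 2, 3): 16 + 26 + 29 = 71
σ = (1, 3, 2): 16 + 7 + (-3) = 20
σ = (2, 1, 3): 21 + 26 + 29 = 76
σ = (2, 3, 1): 21 + 7 + 14 = 42
σ = (3, 1, 2): 14 + 26 + (-3) = 37
σ = (3, 2, 1): 14 + 26 + 14 = 54
Optimal value attained by: σ = (1, 3, 2).
Answer: det⊕(G) = 20; verdict: NONSINGULAR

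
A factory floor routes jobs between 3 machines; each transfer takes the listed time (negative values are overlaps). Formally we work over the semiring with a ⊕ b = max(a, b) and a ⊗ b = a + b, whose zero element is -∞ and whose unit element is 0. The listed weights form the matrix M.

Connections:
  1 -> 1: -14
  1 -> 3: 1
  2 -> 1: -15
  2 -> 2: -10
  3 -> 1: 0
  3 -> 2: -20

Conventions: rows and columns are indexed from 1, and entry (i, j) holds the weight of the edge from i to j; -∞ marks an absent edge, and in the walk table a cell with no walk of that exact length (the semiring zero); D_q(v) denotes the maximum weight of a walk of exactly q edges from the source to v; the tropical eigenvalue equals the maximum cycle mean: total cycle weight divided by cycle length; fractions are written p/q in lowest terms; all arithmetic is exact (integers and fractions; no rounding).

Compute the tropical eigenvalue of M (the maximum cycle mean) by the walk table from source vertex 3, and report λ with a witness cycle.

q=0: [-∞, -∞, 0]
q=1: [0, -20, -∞]
q=2: [-14, -30, 1]
q=3: [1, -19, -13]
Optimal cycle mean attained by: cycle 1->3->1, total 1 + 0, length 2.
Answer: λ = 1/2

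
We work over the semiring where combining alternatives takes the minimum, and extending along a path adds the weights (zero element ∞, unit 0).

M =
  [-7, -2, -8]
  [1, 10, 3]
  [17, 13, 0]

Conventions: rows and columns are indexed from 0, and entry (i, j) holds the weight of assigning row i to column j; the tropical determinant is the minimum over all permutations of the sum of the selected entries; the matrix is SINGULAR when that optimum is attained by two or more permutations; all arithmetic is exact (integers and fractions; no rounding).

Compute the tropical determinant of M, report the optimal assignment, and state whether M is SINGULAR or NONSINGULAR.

σ = (0, 1, 2): (-7) + 10 + 0 = 3
σ = (0, 2, 1): (-7) + 3 + 13 = 9
σ = (1, 0, 2): (-2) + 1 + 0 = -1
σ = (1, 2, 0): (-2) + 3 + 17 = 18
σ = (2, 0, 1): (-8) + 1 + 13 = 6
σ = (2, 1, 0): (-8) + 10 + 17 = 19
Optimal value attained by: σ = (1, 0, 2).
Answer: det⊕(M) = -1; verdict: NONSINGULAR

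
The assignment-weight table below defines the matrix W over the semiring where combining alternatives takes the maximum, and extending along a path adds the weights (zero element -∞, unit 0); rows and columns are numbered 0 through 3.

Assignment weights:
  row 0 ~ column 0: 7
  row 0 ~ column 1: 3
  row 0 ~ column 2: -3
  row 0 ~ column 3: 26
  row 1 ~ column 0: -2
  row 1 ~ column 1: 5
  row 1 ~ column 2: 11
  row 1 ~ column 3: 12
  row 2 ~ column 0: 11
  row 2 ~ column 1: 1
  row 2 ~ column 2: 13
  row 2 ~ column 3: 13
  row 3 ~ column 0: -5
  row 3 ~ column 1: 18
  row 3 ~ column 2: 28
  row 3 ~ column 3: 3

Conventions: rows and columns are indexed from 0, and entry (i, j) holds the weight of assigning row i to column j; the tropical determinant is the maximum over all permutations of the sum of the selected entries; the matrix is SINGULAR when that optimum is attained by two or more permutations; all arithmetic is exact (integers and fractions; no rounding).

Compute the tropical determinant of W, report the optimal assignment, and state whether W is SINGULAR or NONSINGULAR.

σ = (0, 1, 2, 3): 7 + 5 + 13 + 3 = 28
σ = (0, 1, 3, 2): 7 + 5 + 13 + 28 = 53
σ = (0, 2, 1, 3): 7 + 11 + 1 + 3 = 22
σ = (0, 2, 3, 1): 7 + 11 + 13 + 18 = 49
σ = (0, 3, 1, 2): 7 + 12 + 1 + 28 = 48
σ = (0, 3, 2, 1): 7 + 12 + 13 + 18 = 50
σ = (1, 0, 2, 3): 3 + (-2) + 13 + 3 = 17
σ = (1, 0, 3, 2): 3 + (-2) + 13 + 28 = 42
σ = (1, 2, 0, 3): 3 + 11 + 11 + 3 = 28
σ = (1, 2, 3, 0): 3 + 11 + 13 + (-5) = 22
σ = (1, 3, 0, 2): 3 + 12 + 11 + 28 = 54
σ = (1, 3, 2, 0): 3 + 12 + 13 + (-5) = 23
σ = (2, 0, 1, 3): (-3) + (-2) + 1 + 3 = -1
σ = (2, 0, 3, 1): (-3) + (-2) + 13 + 18 = 26
σ = (2, 1, 0, 3): (-3) + 5 + 11 + 3 = 16
σ = (2, 1, 3, 0): (-3) + 5 + 13 + (-5) = 10
σ = (2, 3, 0, 1): (-3) + 12 + 11 + 18 = 38
σ = (2, 3, 1, 0): (-3) + 12 + 1 + (-5) = 5
σ = (3, 0, 1, 2): 26 + (-2) + 1 + 28 = 53
σ = (3, 0, 2, 1): 26 + (-2) + 13 + 18 = 55
σ = (3, 1, 0, 2): 26 + 5 + 11 + 28 = 70
σ = (3, 1, 2, 0): 26 + 5 + 13 + (-5) = 39
σ = (3, 2, 0, 1): 26 + 11 + 11 + 18 = 66
σ = (3, 2, 1, 0): 26 + 11 + 1 + (-5) = 33
Optimal value attained by: σ = (3, 1, 0, 2).
Answer: det⊕(W) = 70; verdict: NONSINGULAR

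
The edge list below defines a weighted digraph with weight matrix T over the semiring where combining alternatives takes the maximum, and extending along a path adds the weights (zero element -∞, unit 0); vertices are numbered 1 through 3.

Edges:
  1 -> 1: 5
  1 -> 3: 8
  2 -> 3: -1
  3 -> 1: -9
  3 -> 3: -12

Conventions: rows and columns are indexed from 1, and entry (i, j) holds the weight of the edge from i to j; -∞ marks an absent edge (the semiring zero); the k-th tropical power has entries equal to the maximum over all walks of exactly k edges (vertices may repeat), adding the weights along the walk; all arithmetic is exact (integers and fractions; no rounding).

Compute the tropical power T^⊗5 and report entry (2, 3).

T^⊗2:
  [10, -∞, 13]
  [-10, -∞, -13]
  [-4, -∞, -1]
T^⊗3:
  [15, -∞, 18]
  [-5, -∞, -2]
  [1, -∞, 4]
T^⊗4:
  [20, -∞, 23]
  [0, -∞, 3]
  [6, -∞, 9]
T^⊗5:
  [25, -∞, 28]
  [5, -∞, 8]
  [11, -∞, 14]
Key observation: the optimum is the walk 2->3->1->1->1->3, with weight (-1) + (-9) + 5 + 5 + 8 = 8.
Optimal value attained by: walk 2->3->1->1->1->3.
Answer: (T^⊗5)[2][3] = 8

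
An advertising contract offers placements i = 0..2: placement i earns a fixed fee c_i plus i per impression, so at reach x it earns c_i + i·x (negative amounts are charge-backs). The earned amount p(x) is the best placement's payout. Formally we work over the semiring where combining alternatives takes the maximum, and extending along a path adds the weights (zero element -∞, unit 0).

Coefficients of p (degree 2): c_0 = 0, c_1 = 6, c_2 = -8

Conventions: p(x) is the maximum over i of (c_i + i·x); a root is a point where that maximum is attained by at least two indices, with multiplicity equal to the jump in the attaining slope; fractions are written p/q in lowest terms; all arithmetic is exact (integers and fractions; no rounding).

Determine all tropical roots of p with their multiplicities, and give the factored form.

hull edge (i=0, c=0) to (i=1, c=6): slope 6, span 1
hull edge (i=1, c=6) to (i=2, c=-8): slope -14, span 1
Factored form: p(x) = -8 ⊗ (x ⊕ (-6)) ⊗ (x ⊕ 14)
Answer: roots = -6 (mult 1), 14 (mult 1)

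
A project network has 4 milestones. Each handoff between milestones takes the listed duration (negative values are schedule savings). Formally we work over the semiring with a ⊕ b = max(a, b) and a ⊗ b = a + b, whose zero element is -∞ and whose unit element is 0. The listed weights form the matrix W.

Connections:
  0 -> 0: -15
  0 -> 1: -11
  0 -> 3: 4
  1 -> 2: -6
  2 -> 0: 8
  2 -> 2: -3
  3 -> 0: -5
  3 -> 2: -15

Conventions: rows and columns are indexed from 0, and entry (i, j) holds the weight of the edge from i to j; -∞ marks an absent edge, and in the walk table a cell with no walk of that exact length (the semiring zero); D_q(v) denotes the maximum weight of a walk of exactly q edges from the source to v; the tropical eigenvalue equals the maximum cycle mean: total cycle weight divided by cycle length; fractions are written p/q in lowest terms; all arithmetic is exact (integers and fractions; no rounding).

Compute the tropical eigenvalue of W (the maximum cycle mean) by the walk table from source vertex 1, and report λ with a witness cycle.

q=0: [-∞, 0, -∞, -∞]
q=1: [-∞, -∞, -6, -∞]
q=2: [2, -∞, -9, -∞]
q=3: [-1, -9, -12, 6]
q=4: [1, -12, -9, 3]
Optimal cycle mean attained by: cycle 0->3->0, total 4 + (-5), length 2.
Answer: λ = -1/2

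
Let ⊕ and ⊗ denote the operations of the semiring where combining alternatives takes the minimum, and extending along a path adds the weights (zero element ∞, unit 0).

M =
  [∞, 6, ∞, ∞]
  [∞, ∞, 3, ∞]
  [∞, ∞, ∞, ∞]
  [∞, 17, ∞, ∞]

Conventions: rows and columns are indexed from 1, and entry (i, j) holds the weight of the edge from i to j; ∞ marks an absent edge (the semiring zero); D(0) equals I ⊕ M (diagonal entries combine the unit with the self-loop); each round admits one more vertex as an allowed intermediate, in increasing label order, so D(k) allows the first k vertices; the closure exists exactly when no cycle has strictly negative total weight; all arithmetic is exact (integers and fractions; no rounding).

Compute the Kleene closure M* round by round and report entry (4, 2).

D(0):
  [0, 6, ∞, ∞]
  [∞, 0, 3, ∞]
  [∞, ∞, 0, ∞]
  [∞, 17, ∞, 0]
D(1):
  [0, 6, ∞, ∞]
  [∞, 0, 3, ∞]
  [∞, ∞, 0, ∞]
  [∞, 17, ∞, 0]
D(2):
  [0, 6, 9, ∞]
  [∞, 0, 3, ∞]
  [∞, ∞, 0, ∞]
  [∞, 17, 20, 0]
D(3):
  [0, 6, 9, ∞]
  [∞, 0, 3, ∞]
  [∞, ∞, 0, ∞]
  [∞, 17, 20, 0]
D(4):
  [0, 6, 9, ∞]
  [∞, 0, 3, ∞]
  [∞, ∞, 0, ∞]
  [∞, 17, 20, 0]
Answer: M*[4][2] = 17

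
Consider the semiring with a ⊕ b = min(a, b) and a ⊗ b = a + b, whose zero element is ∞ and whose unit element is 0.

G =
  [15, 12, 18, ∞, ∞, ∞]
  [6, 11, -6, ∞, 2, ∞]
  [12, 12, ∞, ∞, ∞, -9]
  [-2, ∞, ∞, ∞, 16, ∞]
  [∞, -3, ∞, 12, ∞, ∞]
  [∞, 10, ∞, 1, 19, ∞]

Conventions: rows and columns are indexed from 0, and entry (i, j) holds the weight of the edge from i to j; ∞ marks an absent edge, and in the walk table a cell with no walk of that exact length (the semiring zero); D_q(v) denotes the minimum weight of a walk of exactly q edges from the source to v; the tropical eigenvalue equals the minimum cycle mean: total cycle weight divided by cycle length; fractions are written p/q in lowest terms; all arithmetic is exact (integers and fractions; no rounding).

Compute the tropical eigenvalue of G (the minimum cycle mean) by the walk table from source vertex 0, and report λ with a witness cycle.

q=0: [0, ∞, ∞, ∞, ∞, ∞]
q=1: [15, 12, 18, ∞, ∞, ∞]
q=2: [18, 23, 6, ∞, 14, 9]
q=3: [18, 11, 17, 10, 25, -3]
q=4: [8, 7, 5, -2, 13, 8]
q=5: [-4, 10, 1, 9, 9, -4]
q=6: [7, 6, 4, -3, 12, -8]
Optimal cycle mean attained by: cycle 1->2->5->1, total (-6) + (-9) + 10, length 3.
Answer: λ = -5/3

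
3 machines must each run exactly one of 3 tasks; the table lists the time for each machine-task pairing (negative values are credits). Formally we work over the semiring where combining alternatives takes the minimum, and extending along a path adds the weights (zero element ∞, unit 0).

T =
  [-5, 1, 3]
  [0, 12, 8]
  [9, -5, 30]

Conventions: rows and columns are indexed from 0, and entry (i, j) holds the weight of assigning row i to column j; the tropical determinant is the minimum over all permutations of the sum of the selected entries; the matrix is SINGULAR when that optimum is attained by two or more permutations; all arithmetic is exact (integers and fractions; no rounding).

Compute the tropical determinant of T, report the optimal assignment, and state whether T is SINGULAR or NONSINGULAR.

σ = (0, 1, 2): (-5) + 12 + 30 = 37
σ = (0, 2, 1): (-5) + 8 + (-5) = -2
σ = (1, 0, 2): 1 + 0 + 30 = 31
σ = (1, 2, 0): 1 + 8 + 9 = 18
σ = (2, 0, 1): 3 + 0 + (-5) = -2
σ = (2, 1, 0): 3 + 12 + 9 = 24
Optimal value attained by: σ = (0, 2, 1).
Answer: det⊕(T) = -2; verdict: SINGULAR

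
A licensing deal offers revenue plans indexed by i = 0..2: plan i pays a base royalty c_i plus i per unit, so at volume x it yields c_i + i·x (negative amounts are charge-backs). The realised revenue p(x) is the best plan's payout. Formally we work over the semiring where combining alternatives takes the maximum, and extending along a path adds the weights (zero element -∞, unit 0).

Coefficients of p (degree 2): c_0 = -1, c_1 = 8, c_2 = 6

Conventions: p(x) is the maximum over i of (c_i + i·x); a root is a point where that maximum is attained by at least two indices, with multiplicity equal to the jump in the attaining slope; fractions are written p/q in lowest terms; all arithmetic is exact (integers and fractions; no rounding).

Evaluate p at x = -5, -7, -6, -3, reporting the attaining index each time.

p(-5) = max(-1+0·(-5)=-1, 8+1·(-5)=3, 6+2·(-5)=-4) = 3 (attained by i=1)
p(-7) = max(-1+0·(-7)=-1, 8+1·(-7)=1, 6+2·(-7)=-8) = 1 (attained by i=1)
p(-6) = max(-1+0·(-6)=-1, 8+1·(-6)=2, 6+2·(-6)=-6) = 2 (attained by i=1)
p(-3) = max(-1+0·(-3)=-1, 8+1·(-3)=5, 6+2·(-3)=0) = 5 (attained by i=1)
Answer: p(-5) = 3; p(-7) = 1; p(-6) = 2; p(-3) = 5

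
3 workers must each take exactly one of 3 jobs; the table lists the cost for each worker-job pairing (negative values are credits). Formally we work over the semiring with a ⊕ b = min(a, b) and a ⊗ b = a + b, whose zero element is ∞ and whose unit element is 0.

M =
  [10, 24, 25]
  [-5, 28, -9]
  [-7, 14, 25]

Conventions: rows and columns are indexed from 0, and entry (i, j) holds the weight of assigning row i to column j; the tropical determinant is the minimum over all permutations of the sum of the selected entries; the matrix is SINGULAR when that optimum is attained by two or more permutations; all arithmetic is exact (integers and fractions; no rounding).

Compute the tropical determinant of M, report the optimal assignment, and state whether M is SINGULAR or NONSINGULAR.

σ = (0, 1, 2): 10 + 28 + 25 = 63
σ = (0, 2, 1): 10 + (-9) + 14 = 15
σ = (1, 0, 2): 24 + (-5) + 25 = 44
σ = (1, 2, 0): 24 + (-9) + (-7) = 8
σ = (2, 0, 1): 25 + (-5) + 14 = 34
σ = (2, 1, 0): 25 + 28 + (-7) = 46
Optimal value attained by: σ = (1, 2, 0).
Answer: det⊕(M) = 8; verdict: NONSINGULAR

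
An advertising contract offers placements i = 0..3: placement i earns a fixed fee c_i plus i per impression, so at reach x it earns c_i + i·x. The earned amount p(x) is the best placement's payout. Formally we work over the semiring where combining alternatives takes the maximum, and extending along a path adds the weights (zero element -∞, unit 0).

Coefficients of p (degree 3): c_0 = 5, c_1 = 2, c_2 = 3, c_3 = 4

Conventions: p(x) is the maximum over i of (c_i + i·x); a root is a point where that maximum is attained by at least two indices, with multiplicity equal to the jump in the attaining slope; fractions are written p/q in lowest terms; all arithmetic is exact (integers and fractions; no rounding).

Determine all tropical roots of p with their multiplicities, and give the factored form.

hull edge (i=0, c=5) to (i=3, c=4): slope -1/3, span 3
Factored form: p(x) = 4 ⊗ (x ⊕ 1/3) ⊗ (x ⊕ 1/3) ⊗ (x ⊕ 1/3)
Answer: roots = 1/3 (mult 3)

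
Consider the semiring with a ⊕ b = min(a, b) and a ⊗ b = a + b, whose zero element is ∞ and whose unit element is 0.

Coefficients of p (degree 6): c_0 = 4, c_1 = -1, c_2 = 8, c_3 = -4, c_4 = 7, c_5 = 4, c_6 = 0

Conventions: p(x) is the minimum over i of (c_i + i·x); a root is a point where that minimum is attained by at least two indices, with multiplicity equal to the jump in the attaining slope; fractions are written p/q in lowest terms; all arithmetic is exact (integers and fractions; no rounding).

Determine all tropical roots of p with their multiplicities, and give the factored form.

hull edge (i=0, c=4) to (i=1, c=-1): slope -5, span 1
hull edge (i=1, c=-1) to (i=3, c=-4): slope -3/2, span 2
hull edge (i=3, c=-4) to (i=6, c=0): slope 4/3, span 3
Factored form: p(x) = 0 ⊗ (x ⊕ (-4/3)) ⊗ (x ⊕ (-4/3)) ⊗ (x ⊕ (-4/3)) ⊗ (x ⊕ 3/2) ⊗ (x ⊕ 3/2) ⊗ (x ⊕ 5)
Answer: roots = -4/3 (mult 3), 3/2 (mult 2), 5 (mult 1)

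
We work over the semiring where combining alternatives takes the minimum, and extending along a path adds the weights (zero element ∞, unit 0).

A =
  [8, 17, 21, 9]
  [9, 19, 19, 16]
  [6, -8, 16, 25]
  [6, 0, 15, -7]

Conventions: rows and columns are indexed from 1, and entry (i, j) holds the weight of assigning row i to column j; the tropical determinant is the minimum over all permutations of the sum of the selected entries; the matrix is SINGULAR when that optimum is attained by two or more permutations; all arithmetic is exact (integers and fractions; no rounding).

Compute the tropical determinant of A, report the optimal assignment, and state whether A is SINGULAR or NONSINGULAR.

σ = (1, 2, 3, 4): 8 + 19 + 16 + (-7) = 36
σ = (1, 2, 4, 3): 8 + 19 + 25 + 15 = 67
σ = (1, 3, 2, 4): 8 + 19 + (-8) + (-7) = 12
σ = (1, 3, 4, 2): 8 + 19 + 25 + 0 = 52
σ = (1, 4, 2, 3): 8 + 16 + (-8) + 15 = 31
σ = (1, 4, 3, 2): 8 + 16 + 16 + 0 = 40
σ = (2, 1, 3, 4): 17 + 9 + 16 + (-7) = 35
σ = (2, 1, 4, 3): 17 + 9 + 25 + 15 = 66
σ = (2, 3, 1, 4): 17 + 19 + 6 + (-7) = 35
σ = (2, 3, 4, 1): 17 + 19 + 25 + 6 = 67
σ = (2, 4, 1, 3): 17 + 16 + 6 + 15 = 54
σ = (2, 4, 3, 1): 17 + 16 + 16 + 6 = 55
σ = (3, 1, 2, 4): 21 + 9 + (-8) + (-7) = 15
σ = (3, 1, 4, 2): 21 + 9 + 25 + 0 = 55
σ = (3, 2, 1, 4): 21 + 19 + 6 + (-7) = 39
σ = (3, 2, 4, 1): 21 + 19 + 25 + 6 = 71
σ = (3, 4, 1, 2): 21 + 16 + 6 + 0 = 43
σ = (3, 4, 2, 1): 21 + 16 + (-8) + 6 = 35
σ = (4, 1, 2, 3): 9 + 9 + (-8) + 15 = 25
σ = (4, 1, 3, 2): 9 + 9 + 16 + 0 = 34
σ = (4, 2, 1, 3): 9 + 19 + 6 + 15 = 49
σ = (4, 2, 3, 1): 9 + 19 + 16 + 6 = 50
σ = (4, 3, 1, 2): 9 + 19 + 6 + 0 = 34
σ = (4, 3, 2, 1): 9 + 19 + (-8) + 6 = 26
Optimal value attained by: σ = (1, 3, 2, 4).
Answer: det⊕(A) = 12; verdict: NONSINGULAR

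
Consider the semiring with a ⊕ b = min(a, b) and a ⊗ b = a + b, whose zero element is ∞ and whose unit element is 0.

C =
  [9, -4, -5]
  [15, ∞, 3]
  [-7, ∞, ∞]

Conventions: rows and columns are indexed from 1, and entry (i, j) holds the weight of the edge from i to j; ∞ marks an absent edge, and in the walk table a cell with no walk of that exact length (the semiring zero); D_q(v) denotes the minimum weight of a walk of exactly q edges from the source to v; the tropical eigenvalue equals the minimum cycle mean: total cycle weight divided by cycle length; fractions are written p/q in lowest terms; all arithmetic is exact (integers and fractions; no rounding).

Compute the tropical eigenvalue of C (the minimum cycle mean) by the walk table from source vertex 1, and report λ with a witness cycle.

q=0: [0, ∞, ∞]
q=1: [9, -4, -5]
q=2: [-12, 5, -1]
q=3: [-8, -16, -17]
Optimal cycle mean attained by: cycle 1->3->1, total (-5) + (-7), length 2.
Answer: λ = -6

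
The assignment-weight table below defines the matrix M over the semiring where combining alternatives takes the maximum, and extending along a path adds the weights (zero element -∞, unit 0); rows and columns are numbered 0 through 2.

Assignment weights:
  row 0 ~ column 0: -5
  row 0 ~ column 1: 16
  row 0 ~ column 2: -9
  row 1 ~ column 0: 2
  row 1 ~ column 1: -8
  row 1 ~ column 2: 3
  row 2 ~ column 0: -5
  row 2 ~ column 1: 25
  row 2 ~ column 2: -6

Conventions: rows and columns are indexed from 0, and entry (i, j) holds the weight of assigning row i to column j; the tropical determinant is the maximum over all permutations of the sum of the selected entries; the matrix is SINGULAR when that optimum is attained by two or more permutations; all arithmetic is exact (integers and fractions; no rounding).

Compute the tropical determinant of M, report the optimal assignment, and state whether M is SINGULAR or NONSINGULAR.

σ = (0, 1, 2): (-5) + (-8) + (-6) = -19
σ = (0, 2, 1): (-5) + 3 + 25 = 23
σ = (1, 0, 2): 16 + 2 + (-6) = 12
σ = (1, 2, 0): 16 + 3 + (-5) = 14
σ = (2, 0, 1): (-9) + 2 + 25 = 18
σ = (2, 1, 0): (-9) + (-8) + (-5) = -22
Optimal value attained by: σ = (0, 2, 1).
Answer: det⊕(M) = 23; verdict: NONSINGULAR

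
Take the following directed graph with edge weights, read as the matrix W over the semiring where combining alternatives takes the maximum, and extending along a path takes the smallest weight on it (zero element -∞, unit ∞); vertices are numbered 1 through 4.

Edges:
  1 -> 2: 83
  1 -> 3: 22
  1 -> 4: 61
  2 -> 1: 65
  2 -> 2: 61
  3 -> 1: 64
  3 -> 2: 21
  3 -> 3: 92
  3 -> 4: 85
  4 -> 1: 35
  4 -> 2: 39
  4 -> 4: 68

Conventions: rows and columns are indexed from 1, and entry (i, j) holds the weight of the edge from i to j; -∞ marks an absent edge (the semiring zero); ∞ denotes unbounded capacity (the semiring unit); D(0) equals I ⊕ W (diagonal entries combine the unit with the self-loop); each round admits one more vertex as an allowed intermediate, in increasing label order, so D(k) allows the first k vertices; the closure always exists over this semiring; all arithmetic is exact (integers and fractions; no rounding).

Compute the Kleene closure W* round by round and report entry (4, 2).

D(0):
  [∞, 83, 22, 61]
  [65, ∞, -∞, -∞]
  [64, 21, ∞, 85]
  [35, 39, -∞, ∞]
D(1):
  [∞, 83, 22, 61]
  [65, ∞, 22, 61]
  [64, 64, ∞, 85]
  [35, 39, 22, ∞]
D(2):
  [∞, 83, 22, 61]
  [65, ∞, 22, 61]
  [64, 64, ∞, 85]
  [39, 39, 22, ∞]
D(3):
  [∞, 83, 22, 61]
  [65, ∞, 22, 61]
  [64, 64, ∞, 85]
  [39, 39, 22, ∞]
D(4):
  [∞, 83, 22, 61]
  [65, ∞, 22, 61]
  [64, 64, ∞, 85]
  [39, 39, 22, ∞]
Answer: W*[4][2] = 39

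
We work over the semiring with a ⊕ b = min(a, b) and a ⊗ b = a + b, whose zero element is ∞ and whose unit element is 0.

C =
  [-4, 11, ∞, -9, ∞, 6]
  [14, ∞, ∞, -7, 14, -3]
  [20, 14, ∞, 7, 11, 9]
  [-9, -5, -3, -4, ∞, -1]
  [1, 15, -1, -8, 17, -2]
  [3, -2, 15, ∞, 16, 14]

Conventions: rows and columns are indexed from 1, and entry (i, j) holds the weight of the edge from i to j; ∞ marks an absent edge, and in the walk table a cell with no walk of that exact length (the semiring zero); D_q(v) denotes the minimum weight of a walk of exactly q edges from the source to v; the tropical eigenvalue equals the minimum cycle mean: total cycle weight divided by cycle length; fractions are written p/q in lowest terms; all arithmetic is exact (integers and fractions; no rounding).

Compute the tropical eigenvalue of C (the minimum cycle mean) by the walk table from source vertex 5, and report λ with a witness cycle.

q=0: [∞, ∞, ∞, ∞, 0, ∞]
q=1: [1, 15, -1, -8, 17, -2]
q=2: [-17, -13, -11, -12, 10, -9]
q=3: [-21, -17, -15, -26, 0, -16]
q=4: [-35, -31, -29, -30, -4, -27]
q=5: [-39, -35, -33, -44, -18, -34]
q=6: [-53, -49, -47, -48, -22, -45]
Optimal cycle mean attained by: cycle 1->4->1, total (-9) + (-9), length 2.
Answer: λ = -9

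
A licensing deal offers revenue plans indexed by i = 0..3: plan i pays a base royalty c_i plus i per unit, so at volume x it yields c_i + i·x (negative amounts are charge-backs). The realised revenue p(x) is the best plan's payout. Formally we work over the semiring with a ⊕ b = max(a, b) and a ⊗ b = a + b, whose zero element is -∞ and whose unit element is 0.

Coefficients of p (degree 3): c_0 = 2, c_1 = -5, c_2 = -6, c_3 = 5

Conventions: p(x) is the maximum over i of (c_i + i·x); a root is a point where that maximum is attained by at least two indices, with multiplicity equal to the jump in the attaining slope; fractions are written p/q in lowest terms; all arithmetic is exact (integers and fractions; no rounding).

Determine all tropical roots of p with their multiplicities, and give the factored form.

hull edge (i=0, c=2) to (i=3, c=5): slope 1, span 3
Factored form: p(x) = 5 ⊗ (x ⊕ (-1)) ⊗ (x ⊕ (-1)) ⊗ (x ⊕ (-1))
Answer: roots = -1 (mult 3)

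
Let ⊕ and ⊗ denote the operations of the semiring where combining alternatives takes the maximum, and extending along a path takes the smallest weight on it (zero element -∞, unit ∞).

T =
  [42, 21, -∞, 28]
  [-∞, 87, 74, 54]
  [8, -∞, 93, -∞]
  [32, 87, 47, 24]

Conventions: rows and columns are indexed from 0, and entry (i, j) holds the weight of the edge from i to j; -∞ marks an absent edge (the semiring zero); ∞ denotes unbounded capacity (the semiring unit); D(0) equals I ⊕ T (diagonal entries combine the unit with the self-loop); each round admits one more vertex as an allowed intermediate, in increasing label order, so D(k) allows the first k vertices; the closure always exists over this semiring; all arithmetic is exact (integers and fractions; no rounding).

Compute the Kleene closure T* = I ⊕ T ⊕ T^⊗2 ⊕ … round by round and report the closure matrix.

D(0):
  [∞, 21, -∞, 28]
  [-∞, ∞, 74, 54]
  [8, -∞, ∞, -∞]
  [32, 87, 47, ∞]
D(1):
  [∞, 21, -∞, 28]
  [-∞, ∞, 74, 54]
  [8, 8, ∞, 8]
  [32, 87, 47, ∞]
D(2):
  [∞, 21, 21, 28]
  [-∞, ∞, 74, 54]
  [8, 8, ∞, 8]
  [32, 87, 74, ∞]
D(3):
  [∞, 21, 21, 28]
  [8, ∞, 74, 54]
  [8, 8, ∞, 8]
  [32, 87, 74, ∞]
D(4):
  [∞, 28, 28, 28]
  [32, ∞, 74, 54]
  [8, 8, ∞, 8]
  [32, 87, 74, ∞]
Answer: T* = [[∞, 28, 28, 28], [32, ∞, 74, 54], [8, 8, ∞, 8], [32, 87, 74, ∞]]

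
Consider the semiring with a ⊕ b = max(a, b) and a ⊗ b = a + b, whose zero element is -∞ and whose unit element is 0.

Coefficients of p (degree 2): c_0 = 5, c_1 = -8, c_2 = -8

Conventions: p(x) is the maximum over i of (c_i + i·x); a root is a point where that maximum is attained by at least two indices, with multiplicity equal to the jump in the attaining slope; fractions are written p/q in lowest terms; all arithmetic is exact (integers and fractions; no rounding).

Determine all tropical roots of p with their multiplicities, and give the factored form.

hull edge (i=0, c=5) to (i=2, c=-8): slope -13/2, span 2
Factored form: p(x) = -8 ⊗ (x ⊕ 13/2) ⊗ (x ⊕ 13/2)
Answer: roots = 13/2 (mult 2)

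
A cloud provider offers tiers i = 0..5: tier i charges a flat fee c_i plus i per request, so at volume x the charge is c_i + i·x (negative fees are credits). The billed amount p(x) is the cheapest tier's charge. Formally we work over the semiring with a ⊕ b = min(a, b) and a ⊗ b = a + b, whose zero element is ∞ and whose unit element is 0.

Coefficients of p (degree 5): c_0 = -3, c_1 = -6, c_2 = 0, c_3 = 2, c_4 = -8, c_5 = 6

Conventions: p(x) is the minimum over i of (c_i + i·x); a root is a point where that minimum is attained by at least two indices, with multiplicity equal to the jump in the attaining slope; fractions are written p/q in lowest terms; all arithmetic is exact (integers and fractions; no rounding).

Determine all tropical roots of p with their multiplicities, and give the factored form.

hull edge (i=0, c=-3) to (i=1, c=-6): slope -3, span 1
hull edge (i=1, c=-6) to (i=4, c=-8): slope -2/3, span 3
hull edge (i=4, c=-8) to (i=5, c=6): slope 14, span 1
Factored form: p(x) = 6 ⊗ (x ⊕ (-14)) ⊗ (x ⊕ 2/3) ⊗ (x ⊕ 2/3) ⊗ (x ⊕ 2/3) ⊗ (x ⊕ 3)
Answer: roots = -14 (mult 1), 2/3 (mult 3), 3 (mult 1)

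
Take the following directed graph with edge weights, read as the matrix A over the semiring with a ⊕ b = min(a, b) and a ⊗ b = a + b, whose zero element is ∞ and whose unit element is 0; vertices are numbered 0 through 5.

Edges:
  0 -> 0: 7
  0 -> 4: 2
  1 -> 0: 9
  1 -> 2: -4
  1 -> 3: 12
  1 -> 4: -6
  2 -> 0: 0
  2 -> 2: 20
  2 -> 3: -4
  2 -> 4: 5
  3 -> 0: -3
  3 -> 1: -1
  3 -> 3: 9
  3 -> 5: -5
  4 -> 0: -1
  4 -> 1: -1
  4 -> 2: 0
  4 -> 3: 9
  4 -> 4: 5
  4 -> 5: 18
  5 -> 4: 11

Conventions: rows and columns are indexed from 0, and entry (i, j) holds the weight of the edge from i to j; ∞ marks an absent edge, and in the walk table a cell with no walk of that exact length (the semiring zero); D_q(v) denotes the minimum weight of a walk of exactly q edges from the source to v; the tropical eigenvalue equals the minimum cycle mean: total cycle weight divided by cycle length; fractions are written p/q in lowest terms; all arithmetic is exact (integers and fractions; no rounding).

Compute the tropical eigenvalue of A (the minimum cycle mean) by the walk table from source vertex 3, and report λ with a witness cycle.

q=0: [∞, ∞, ∞, 0, ∞, ∞]
q=1: [-3, -1, ∞, 9, ∞, -5]
q=2: [4, 8, -5, 11, -7, 4]
q=3: [-8, -8, -7, -9, -2, 6]
q=4: [-12, -10, -12, -11, -14, -14]
q=5: [-15, -15, -14, -16, -16, -16]
q=6: [-19, -17, -19, -18, -21, -21]
Optimal cycle mean attained by: cycle 1->4->1, total (-6) + (-1), length 2.
Answer: λ = -7/2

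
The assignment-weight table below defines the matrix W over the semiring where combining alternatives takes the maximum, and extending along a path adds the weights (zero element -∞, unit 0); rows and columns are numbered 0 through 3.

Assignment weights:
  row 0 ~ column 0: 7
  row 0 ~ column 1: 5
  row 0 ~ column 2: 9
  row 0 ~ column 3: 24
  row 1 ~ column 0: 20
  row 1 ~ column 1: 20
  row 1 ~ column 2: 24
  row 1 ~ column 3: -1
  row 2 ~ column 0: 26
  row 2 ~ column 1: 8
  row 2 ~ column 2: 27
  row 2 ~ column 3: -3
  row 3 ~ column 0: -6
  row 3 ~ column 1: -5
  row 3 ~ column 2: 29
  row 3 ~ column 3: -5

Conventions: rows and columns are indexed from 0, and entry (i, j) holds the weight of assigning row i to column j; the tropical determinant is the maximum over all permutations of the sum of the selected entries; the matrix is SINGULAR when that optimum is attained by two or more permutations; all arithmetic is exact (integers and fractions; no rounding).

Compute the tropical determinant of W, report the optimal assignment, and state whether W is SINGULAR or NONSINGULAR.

σ = (0, 1, 2, 3): 7 + 20 + 27 + (-5) = 49
σ = (0, 1, 3, 2): 7 + 20 + (-3) + 29 = 53
σ = (0, 2, 1, 3): 7 + 24 + 8 + (-5) = 34
σ = (0, 2, 3, 1): 7 + 24 + (-3) + (-5) = 23
σ = (0, 3, 1, 2): 7 + (-1) + 8 + 29 = 43
σ = (0, 3, 2, 1): 7 + (-1) + 27 + (-5) = 28
σ = (1, 0, 2, 3): 5 + 20 + 27 + (-5) = 47
σ = (1, 0, 3, 2): 5 + 20 + (-3) + 29 = 51
σ = (1, 2, 0, 3): 5 + 24 + 26 + (-5) = 50
σ = (1, 2, 3, 0): 5 + 24 + (-3) + (-6) = 20
σ = (1, 3, 0, 2): 5 + (-1) + 26 + 29 = 59
σ = (1, 3, 2, 0): 5 + (-1) + 27 + (-6) = 25
σ = (2, 0, 1, 3): 9 + 20 + 8 + (-5) = 32
σ = (2, 0, 3, 1): 9 + 20 + (-3) + (-5) = 21
σ = (2, 1, 0, 3): 9 + 20 + 26 + (-5) = 50
σ = (2, 1, 3, 0): 9 + 20 + (-3) + (-6) = 20
σ = (2, 3, 0, 1): 9 + (-1) + 26 + (-5) = 29
σ = (2, 3, 1, 0): 9 + (-1) + 8 + (-6) = 10
σ = (3, 0, 1, 2): 24 + 20 + 8 + 29 = 81
σ = (3, 0, 2, 1): 24 + 20 + 27 + (-5) = 66
σ = (3, 1, 0, 2): 24 + 20 + 26 + 29 = 99
σ = (3, 1, 2, 0): 24 + 20 + 27 + (-6) = 65
σ = (3, 2, 0, 1): 24 + 24 + 26 + (-5) = 69
σ = (3, 2, 1, 0): 24 + 24 + 8 + (-6) = 50
Optimal value attained by: σ = (3, 1, 0, 2).
Answer: det⊕(W) = 99; verdict: NONSINGULAR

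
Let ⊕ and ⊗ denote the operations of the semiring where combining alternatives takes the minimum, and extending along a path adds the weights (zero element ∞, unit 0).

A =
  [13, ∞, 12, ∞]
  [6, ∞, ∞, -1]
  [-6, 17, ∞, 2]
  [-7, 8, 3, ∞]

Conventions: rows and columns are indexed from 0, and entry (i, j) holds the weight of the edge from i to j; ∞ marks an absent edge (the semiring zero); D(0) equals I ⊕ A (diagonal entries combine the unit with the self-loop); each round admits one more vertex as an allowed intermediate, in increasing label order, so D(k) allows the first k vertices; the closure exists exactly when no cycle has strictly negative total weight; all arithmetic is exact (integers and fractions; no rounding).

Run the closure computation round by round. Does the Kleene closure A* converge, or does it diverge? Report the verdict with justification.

D(0):
  [0, ∞, 12, ∞]
  [6, 0, ∞, -1]
  [-6, 17, 0, 2]
  [-7, 8, 3, 0]
D(1):
  [0, ∞, 12, ∞]
  [6, 0, 18, -1]
  [-6, 17, 0, 2]
  [-7, 8, 3, 0]
D(2):
  [0, ∞, 12, ∞]
  [6, 0, 18, -1]
  [-6, 17, 0, 2]
  [-7, 8, 3, 0]
D(3):
  [0, 29, 12, 14]
  [6, 0, 18, -1]
  [-6, 17, 0, 2]
  [-7, 8, 3, 0]
D(4):
  [0, 22, 12, 14]
  [-8, 0, 2, -1]
  [-6, 10, 0, 2]
  [-7, 8, 3, 0]
Key observation: every diagonal entry stays at the unit through all rounds, so no improving cycle exists.
Answer: CONVERGES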